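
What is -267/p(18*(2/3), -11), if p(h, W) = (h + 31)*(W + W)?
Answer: 267/946 ≈ 0.28224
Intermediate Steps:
p(h, W) = 2*W*(31 + h) (p(h, W) = (31 + h)*(2*W) = 2*W*(31 + h))
-267/p(18*(2/3), -11) = -267*(-1/(22*(31 + 18*(2/3)))) = -267*(-1/(22*(31 + 12))) = -267/(2*(-11)*43) = -267/(-946) = -267*(-1/946) = 267/946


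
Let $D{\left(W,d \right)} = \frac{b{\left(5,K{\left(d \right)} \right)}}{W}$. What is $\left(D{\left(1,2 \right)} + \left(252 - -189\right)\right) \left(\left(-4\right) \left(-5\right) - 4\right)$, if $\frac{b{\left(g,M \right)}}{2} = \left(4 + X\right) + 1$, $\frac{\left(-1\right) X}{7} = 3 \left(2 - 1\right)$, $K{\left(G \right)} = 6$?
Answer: $6544$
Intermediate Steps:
$X = -21$ ($X = - 7 \cdot 3 \left(2 - 1\right) = - 7 \cdot 3 \cdot 1 = \left(-7\right) 3 = -21$)
$b{\left(g,M \right)} = -32$ ($b{\left(g,M \right)} = 2 \left(\left(4 - 21\right) + 1\right) = 2 \left(-17 + 1\right) = 2 \left(-16\right) = -32$)
$D{\left(W,d \right)} = - \frac{32}{W}$
$\left(D{\left(1,2 \right)} + \left(252 - -189\right)\right) \left(\left(-4\right) \left(-5\right) - 4\right) = \left(- \frac{32}{1} + \left(252 - -189\right)\right) \left(\left(-4\right) \left(-5\right) - 4\right) = \left(\left(-32\right) 1 + \left(252 + 189\right)\right) \left(20 - 4\right) = \left(-32 + 441\right) 16 = 409 \cdot 16 = 6544$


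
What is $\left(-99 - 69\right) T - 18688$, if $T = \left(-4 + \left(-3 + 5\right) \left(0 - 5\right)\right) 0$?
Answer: $-18688$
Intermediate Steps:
$T = 0$ ($T = \left(-4 + 2 \left(-5\right)\right) 0 = \left(-4 - 10\right) 0 = \left(-14\right) 0 = 0$)
$\left(-99 - 69\right) T - 18688 = \left(-99 - 69\right) 0 - 18688 = \left(-168\right) 0 - 18688 = 0 - 18688 = -18688$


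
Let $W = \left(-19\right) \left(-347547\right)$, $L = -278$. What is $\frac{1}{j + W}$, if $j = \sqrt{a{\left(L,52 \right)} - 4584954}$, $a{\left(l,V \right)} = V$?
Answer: $\frac{6603393}{43604803697351} - \frac{i \sqrt{4584902}}{43604803697351} \approx 1.5144 \cdot 10^{-7} - 4.9106 \cdot 10^{-11} i$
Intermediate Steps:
$W = 6603393$
$j = i \sqrt{4584902}$ ($j = \sqrt{52 - 4584954} = \sqrt{-4584902} = i \sqrt{4584902} \approx 2141.2 i$)
$\frac{1}{j + W} = \frac{1}{i \sqrt{4584902} + 6603393} = \frac{1}{6603393 + i \sqrt{4584902}}$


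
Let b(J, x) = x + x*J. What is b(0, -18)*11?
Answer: -198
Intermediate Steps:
b(J, x) = x + J*x
b(0, -18)*11 = -18*(1 + 0)*11 = -18*1*11 = -18*11 = -198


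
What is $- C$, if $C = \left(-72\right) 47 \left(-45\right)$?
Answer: $-152280$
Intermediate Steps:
$C = 152280$ ($C = \left(-3384\right) \left(-45\right) = 152280$)
$- C = \left(-1\right) 152280 = -152280$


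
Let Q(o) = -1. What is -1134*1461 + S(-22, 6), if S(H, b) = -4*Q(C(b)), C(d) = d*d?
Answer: -1656770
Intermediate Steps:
C(d) = d**2
S(H, b) = 4 (S(H, b) = -4*(-1) = 4)
-1134*1461 + S(-22, 6) = -1134*1461 + 4 = -1656774 + 4 = -1656770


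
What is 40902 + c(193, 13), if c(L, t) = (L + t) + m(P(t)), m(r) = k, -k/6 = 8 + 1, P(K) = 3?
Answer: 41054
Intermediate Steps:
k = -54 (k = -6*(8 + 1) = -6*9 = -54)
m(r) = -54
c(L, t) = -54 + L + t (c(L, t) = (L + t) - 54 = -54 + L + t)
40902 + c(193, 13) = 40902 + (-54 + 193 + 13) = 40902 + 152 = 41054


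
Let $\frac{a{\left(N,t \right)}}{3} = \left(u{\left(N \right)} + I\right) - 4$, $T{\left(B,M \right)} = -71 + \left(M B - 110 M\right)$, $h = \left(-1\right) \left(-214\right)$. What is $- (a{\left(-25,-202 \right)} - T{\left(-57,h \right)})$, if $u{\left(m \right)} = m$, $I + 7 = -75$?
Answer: $-35476$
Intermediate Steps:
$I = -82$ ($I = -7 - 75 = -82$)
$h = 214$
$T{\left(B,M \right)} = -71 - 110 M + B M$ ($T{\left(B,M \right)} = -71 + \left(B M - 110 M\right) = -71 + \left(- 110 M + B M\right) = -71 - 110 M + B M$)
$a{\left(N,t \right)} = -258 + 3 N$ ($a{\left(N,t \right)} = 3 \left(\left(N - 82\right) - 4\right) = 3 \left(\left(-82 + N\right) - 4\right) = 3 \left(-86 + N\right) = -258 + 3 N$)
$- (a{\left(-25,-202 \right)} - T{\left(-57,h \right)}) = - (\left(-258 + 3 \left(-25\right)\right) - \left(-71 - 23540 - 12198\right)) = - (\left(-258 - 75\right) - \left(-71 - 23540 - 12198\right)) = - (-333 - -35809) = - (-333 + 35809) = \left(-1\right) 35476 = -35476$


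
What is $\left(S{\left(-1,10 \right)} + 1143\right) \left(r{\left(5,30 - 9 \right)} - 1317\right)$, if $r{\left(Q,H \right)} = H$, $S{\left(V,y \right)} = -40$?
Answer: $-1429488$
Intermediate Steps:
$\left(S{\left(-1,10 \right)} + 1143\right) \left(r{\left(5,30 - 9 \right)} - 1317\right) = \left(-40 + 1143\right) \left(\left(30 - 9\right) - 1317\right) = 1103 \left(21 - 1317\right) = 1103 \left(-1296\right) = -1429488$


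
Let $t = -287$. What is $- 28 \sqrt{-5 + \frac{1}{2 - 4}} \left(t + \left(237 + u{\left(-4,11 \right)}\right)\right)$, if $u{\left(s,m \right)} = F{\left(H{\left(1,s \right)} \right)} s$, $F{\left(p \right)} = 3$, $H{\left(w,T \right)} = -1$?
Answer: $868 i \sqrt{22} \approx 4071.3 i$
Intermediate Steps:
$u{\left(s,m \right)} = 3 s$
$- 28 \sqrt{-5 + \frac{1}{2 - 4}} \left(t + \left(237 + u{\left(-4,11 \right)}\right)\right) = - 28 \sqrt{-5 + \frac{1}{2 - 4}} \left(-287 + \left(237 + 3 \left(-4\right)\right)\right) = - 28 \sqrt{-5 + \frac{1}{-2}} \left(-287 + \left(237 - 12\right)\right) = - 28 \sqrt{-5 - \frac{1}{2}} \left(-287 + 225\right) = - 28 \sqrt{- \frac{11}{2}} \left(-62\right) = - 28 \frac{i \sqrt{22}}{2} \left(-62\right) = - 14 i \sqrt{22} \left(-62\right) = 868 i \sqrt{22}$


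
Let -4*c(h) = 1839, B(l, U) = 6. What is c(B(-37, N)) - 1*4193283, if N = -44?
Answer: -16774971/4 ≈ -4.1937e+6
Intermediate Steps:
c(h) = -1839/4 (c(h) = -¼*1839 = -1839/4)
c(B(-37, N)) - 1*4193283 = -1839/4 - 1*4193283 = -1839/4 - 4193283 = -16774971/4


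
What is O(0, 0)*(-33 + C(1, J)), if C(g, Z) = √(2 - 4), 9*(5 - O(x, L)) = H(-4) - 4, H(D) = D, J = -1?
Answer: -583/3 + 53*I*√2/9 ≈ -194.33 + 8.3281*I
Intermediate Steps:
O(x, L) = 53/9 (O(x, L) = 5 - (-4 - 4)/9 = 5 - ⅑*(-8) = 5 + 8/9 = 53/9)
C(g, Z) = I*√2 (C(g, Z) = √(-2) = I*√2)
O(0, 0)*(-33 + C(1, J)) = 53*(-33 + I*√2)/9 = -583/3 + 53*I*√2/9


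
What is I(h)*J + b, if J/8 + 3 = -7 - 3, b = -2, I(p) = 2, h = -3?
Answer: -210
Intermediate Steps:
J = -104 (J = -24 + 8*(-7 - 3) = -24 + 8*(-10) = -24 - 80 = -104)
I(h)*J + b = 2*(-104) - 2 = -208 - 2 = -210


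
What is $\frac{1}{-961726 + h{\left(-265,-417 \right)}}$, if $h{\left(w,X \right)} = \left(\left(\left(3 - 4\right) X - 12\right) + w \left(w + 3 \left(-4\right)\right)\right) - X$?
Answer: $- \frac{1}{887499} \approx -1.1268 \cdot 10^{-6}$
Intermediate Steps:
$h{\left(w,X \right)} = -12 - 2 X + w \left(-12 + w\right)$ ($h{\left(w,X \right)} = \left(\left(\left(3 - 4\right) X - 12\right) + w \left(w - 12\right)\right) - X = \left(\left(- X - 12\right) + w \left(-12 + w\right)\right) - X = \left(\left(-12 - X\right) + w \left(-12 + w\right)\right) - X = \left(-12 - X + w \left(-12 + w\right)\right) - X = -12 - 2 X + w \left(-12 + w\right)$)
$\frac{1}{-961726 + h{\left(-265,-417 \right)}} = \frac{1}{-961726 - \left(-4002 - 70225\right)} = \frac{1}{-961726 + \left(-12 + 70225 + 3180 + 834\right)} = \frac{1}{-961726 + 74227} = \frac{1}{-887499} = - \frac{1}{887499}$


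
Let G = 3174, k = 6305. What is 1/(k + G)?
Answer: 1/9479 ≈ 0.00010550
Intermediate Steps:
1/(k + G) = 1/(6305 + 3174) = 1/9479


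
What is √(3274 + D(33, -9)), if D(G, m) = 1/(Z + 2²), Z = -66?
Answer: √12585194/62 ≈ 57.219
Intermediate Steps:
D(G, m) = -1/62 (D(G, m) = 1/(-66 + 2²) = 1/(-66 + 4) = 1/(-62) = -1/62)
√(3274 + D(33, -9)) = √(3274 - 1/62) = √(202987/62) = √12585194/62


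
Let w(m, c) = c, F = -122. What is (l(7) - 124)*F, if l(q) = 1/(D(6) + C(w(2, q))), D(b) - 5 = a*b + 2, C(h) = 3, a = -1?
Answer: 30195/2 ≈ 15098.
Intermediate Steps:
D(b) = 7 - b (D(b) = 5 + (-b + 2) = 5 + (2 - b) = 7 - b)
l(q) = ¼ (l(q) = 1/((7 - 1*6) + 3) = 1/((7 - 6) + 3) = 1/(1 + 3) = 1/4 = ¼)
(l(7) - 124)*F = (¼ - 124)*(-122) = -495/4*(-122) = 30195/2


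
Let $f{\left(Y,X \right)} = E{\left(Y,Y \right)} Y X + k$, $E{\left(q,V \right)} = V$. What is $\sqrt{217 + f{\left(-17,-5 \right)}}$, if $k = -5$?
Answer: $3 i \sqrt{137} \approx 35.114 i$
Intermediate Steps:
$f{\left(Y,X \right)} = -5 + X Y^{2}$ ($f{\left(Y,X \right)} = Y Y X - 5 = Y^{2} X - 5 = X Y^{2} - 5 = -5 + X Y^{2}$)
$\sqrt{217 + f{\left(-17,-5 \right)}} = \sqrt{217 - \left(5 + 5 \left(-17\right)^{2}\right)} = \sqrt{217 - 1450} = \sqrt{-1233} = 3 i \sqrt{137}$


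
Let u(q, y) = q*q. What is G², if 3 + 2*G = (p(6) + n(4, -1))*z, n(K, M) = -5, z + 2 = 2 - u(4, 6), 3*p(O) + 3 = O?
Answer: 3721/4 ≈ 930.25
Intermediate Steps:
u(q, y) = q²
p(O) = -1 + O/3
z = -16 (z = -2 + (2 - 1*4²) = -2 + (2 - 1*16) = -2 + (2 - 16) = -2 - 14 = -16)
G = 61/2 (G = -3/2 + (((-1 + (⅓)*6) - 5)*(-16))/2 = -3/2 + (((-1 + 2) - 5)*(-16))/2 = -3/2 + ((1 - 5)*(-16))/2 = -3/2 + (-4*(-16))/2 = -3/2 + (½)*64 = -3/2 + 32 = 61/2 ≈ 30.500)
G² = (61/2)² = 3721/4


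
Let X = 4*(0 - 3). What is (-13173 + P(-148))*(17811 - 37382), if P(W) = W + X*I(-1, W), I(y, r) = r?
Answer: 225947195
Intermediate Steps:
X = -12 (X = 4*(-3) = -12)
P(W) = -11*W (P(W) = W - 12*W = -11*W)
(-13173 + P(-148))*(17811 - 37382) = (-13173 - 11*(-148))*(17811 - 37382) = (-13173 + 1628)*(-19571) = -11545*(-19571) = 225947195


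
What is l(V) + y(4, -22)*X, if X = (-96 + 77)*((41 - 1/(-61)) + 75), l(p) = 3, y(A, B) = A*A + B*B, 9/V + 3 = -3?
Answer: -67231317/61 ≈ -1.1022e+6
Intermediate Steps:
V = -3/2 (V = 9/(-3 - 3) = 9/(-6) = 9*(-⅙) = -3/2 ≈ -1.5000)
y(A, B) = A² + B²
X = -134463/61 (X = -19*((41 - 1*(-1/61)) + 75) = -19*((41 + 1/61) + 75) = -19*(2502/61 + 75) = -19*7077/61 = -134463/61 ≈ -2204.3)
l(V) + y(4, -22)*X = 3 + (4² + (-22)²)*(-134463/61) = 3 + (16 + 484)*(-134463/61) = 3 + 500*(-134463/61) = 3 - 67231500/61 = -67231317/61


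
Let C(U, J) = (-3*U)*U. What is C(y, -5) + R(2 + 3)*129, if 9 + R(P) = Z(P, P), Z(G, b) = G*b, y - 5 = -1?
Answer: 2016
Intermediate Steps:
y = 4 (y = 5 - 1 = 4)
C(U, J) = -3*U²
R(P) = -9 + P² (R(P) = -9 + P*P = -9 + P²)
C(y, -5) + R(2 + 3)*129 = -3*4² + (-9 + (2 + 3)²)*129 = -3*16 + (-9 + 5²)*129 = -48 + (-9 + 25)*129 = -48 + 16*129 = -48 + 2064 = 2016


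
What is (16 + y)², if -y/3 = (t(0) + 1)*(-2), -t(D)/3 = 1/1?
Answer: 16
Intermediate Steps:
t(D) = -3 (t(D) = -3/1 = -3*1 = -3)
y = -12 (y = -3*(-3 + 1)*(-2) = -(-6)*(-2) = -3*4 = -12)
(16 + y)² = (16 - 12)² = 4² = 16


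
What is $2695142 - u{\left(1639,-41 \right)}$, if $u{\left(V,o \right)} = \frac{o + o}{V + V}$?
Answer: $\frac{4417337779}{1639} \approx 2.6951 \cdot 10^{6}$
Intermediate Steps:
$u{\left(V,o \right)} = \frac{o}{V}$ ($u{\left(V,o \right)} = \frac{2 o}{2 V} = 2 o \frac{1}{2 V} = \frac{o}{V}$)
$2695142 - u{\left(1639,-41 \right)} = 2695142 - - \frac{41}{1639} = 2695142 + \frac{41}{1639} = \frac{4417337779}{1639}$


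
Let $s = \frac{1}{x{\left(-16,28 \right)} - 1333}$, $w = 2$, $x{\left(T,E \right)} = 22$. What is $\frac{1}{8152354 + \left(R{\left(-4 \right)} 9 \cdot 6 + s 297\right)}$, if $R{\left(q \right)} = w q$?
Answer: $\frac{437}{3562389815} \approx 1.2267 \cdot 10^{-7}$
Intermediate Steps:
$R{\left(q \right)} = 2 q$
$s = - \frac{1}{1311}$ ($s = \frac{1}{22 - 1333} = \frac{1}{-1311} = - \frac{1}{1311} \approx -0.00076278$)
$\frac{1}{8152354 + \left(R{\left(-4 \right)} 9 \cdot 6 + s 297\right)} = \frac{1}{8152354 + \left(2 \left(-4\right) 9 \cdot 6 - \frac{99}{437}\right)} = \frac{1}{8152354 + \left(\left(-8\right) 9 \cdot 6 - \frac{99}{437}\right)} = \frac{1}{8152354 - \frac{188883}{437}} = \frac{1}{\frac{3562389815}{437}} = \frac{437}{3562389815}$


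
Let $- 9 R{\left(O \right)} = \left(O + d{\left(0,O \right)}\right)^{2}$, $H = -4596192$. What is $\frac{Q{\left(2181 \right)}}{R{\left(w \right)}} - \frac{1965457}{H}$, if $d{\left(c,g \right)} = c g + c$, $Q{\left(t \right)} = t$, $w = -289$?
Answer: $\frac{73938281329}{383878552032} \approx 0.19261$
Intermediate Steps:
$d{\left(c,g \right)} = c + c g$
$R{\left(O \right)} = - \frac{O^{2}}{9}$ ($R{\left(O \right)} = - \frac{\left(O + 0 \left(1 + O\right)\right)^{2}}{9} = - \frac{\left(O + 0\right)^{2}}{9} = - \frac{O^{2}}{9}$)
$\frac{Q{\left(2181 \right)}}{R{\left(w \right)}} - \frac{1965457}{H} = \frac{2181}{\left(- \frac{1}{9}\right) \left(-289\right)^{2}} - \frac{1965457}{-4596192} = \frac{2181}{\left(- \frac{1}{9}\right) 83521} - - \frac{1965457}{4596192} = \frac{2181}{- \frac{83521}{9}} + \frac{1965457}{4596192} = 2181 \left(- \frac{9}{83521}\right) + \frac{1965457}{4596192} = - \frac{19629}{83521} + \frac{1965457}{4596192} = \frac{73938281329}{383878552032}$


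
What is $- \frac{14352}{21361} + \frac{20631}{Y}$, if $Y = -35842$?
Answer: $- \frac{955103175}{765620962} \approx -1.2475$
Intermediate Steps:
$- \frac{14352}{21361} + \frac{20631}{Y} = - \frac{14352}{21361} + \frac{20631}{-35842} = \left(-14352\right) \frac{1}{21361} + 20631 \left(- \frac{1}{35842}\right) = - \frac{14352}{21361} - \frac{20631}{35842} = - \frac{955103175}{765620962}$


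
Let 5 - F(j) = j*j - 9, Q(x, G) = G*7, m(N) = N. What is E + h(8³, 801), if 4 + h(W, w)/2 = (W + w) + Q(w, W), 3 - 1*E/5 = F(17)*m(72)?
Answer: 108801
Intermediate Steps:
Q(x, G) = 7*G
F(j) = 14 - j² (F(j) = 5 - (j*j - 9) = 5 - (j² - 9) = 5 - (-9 + j²) = 5 + (9 - j²) = 14 - j²)
E = 99015 (E = 15 - 5*(14 - 1*17²)*72 = 15 - 5*(14 - 1*289)*72 = 15 - 5*(14 - 289)*72 = 15 - (-1375)*72 = 15 - 5*(-19800) = 15 + 99000 = 99015)
h(W, w) = -8 + 2*w + 16*W (h(W, w) = -8 + 2*((W + w) + 7*W) = -8 + 2*(w + 8*W) = -8 + (2*w + 16*W) = -8 + 2*w + 16*W)
E + h(8³, 801) = 99015 + (-8 + 2*801 + 16*8³) = 99015 + (-8 + 1602 + 16*512) = 99015 + (-8 + 1602 + 8192) = 99015 + 9786 = 108801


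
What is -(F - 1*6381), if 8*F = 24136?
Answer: 3364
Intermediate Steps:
F = 3017 (F = (⅛)*24136 = 3017)
-(F - 1*6381) = -(3017 - 1*6381) = -(3017 - 6381) = -1*(-3364) = 3364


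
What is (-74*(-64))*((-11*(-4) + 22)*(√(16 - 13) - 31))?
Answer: -9689856 + 312576*√3 ≈ -9.1485e+6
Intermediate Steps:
(-74*(-64))*((-11*(-4) + 22)*(√(16 - 13) - 31)) = 4736*((44 + 22)*(√3 - 31)) = 4736*(66*(-31 + √3)) = 4736*(-2046 + 66*√3) = -9689856 + 312576*√3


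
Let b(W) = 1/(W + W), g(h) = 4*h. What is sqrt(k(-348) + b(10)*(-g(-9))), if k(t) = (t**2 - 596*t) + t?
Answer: sqrt(8204145)/5 ≈ 572.86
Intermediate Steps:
k(t) = t**2 - 595*t
b(W) = 1/(2*W)
sqrt(k(-348) + b(10)*(-g(-9))) = sqrt(-348*(-595 - 348) + ((1/2)/10)*(-4*(-9))) = sqrt(-348*(-943) + ((1/2)*(1/10))*(-1*(-36))) = sqrt(328164 + (1/20)*36) = sqrt(328164 + 9/5) = sqrt(1640829/5) = sqrt(8204145)/5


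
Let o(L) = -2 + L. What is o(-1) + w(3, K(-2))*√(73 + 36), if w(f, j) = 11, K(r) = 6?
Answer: -3 + 11*√109 ≈ 111.84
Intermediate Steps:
o(-1) + w(3, K(-2))*√(73 + 36) = (-2 - 1) + 11*√(73 + 36) = -3 + 11*√109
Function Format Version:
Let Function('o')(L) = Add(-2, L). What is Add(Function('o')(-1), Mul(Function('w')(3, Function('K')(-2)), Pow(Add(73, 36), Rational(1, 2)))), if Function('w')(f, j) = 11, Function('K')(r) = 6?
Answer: Add(-3, Mul(11, Pow(109, Rational(1, 2)))) ≈ 111.84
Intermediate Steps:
Add(Function('o')(-1), Mul(Function('w')(3, Function('K')(-2)), Pow(Add(73, 36), Rational(1, 2)))) = Add(Add(-2, -1), Mul(11, Pow(Add(73, 36), Rational(1, 2)))) = Add(-3, Mul(11, Pow(109, Rational(1, 2))))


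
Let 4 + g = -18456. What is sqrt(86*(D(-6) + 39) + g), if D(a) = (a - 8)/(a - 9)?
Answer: I*sqrt(3380790)/15 ≈ 122.58*I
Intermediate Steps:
g = -18460 (g = -4 - 18456 = -18460)
D(a) = (-8 + a)/(-9 + a)
sqrt(86*(D(-6) + 39) + g) = sqrt(86*((-8 - 6)/(-9 - 6) + 39) - 18460) = sqrt(86*(-14/(-15) + 39) - 18460) = sqrt(86*(-1/15*(-14) + 39) - 18460) = sqrt(86*(14/15 + 39) - 18460) = sqrt(86*(599/15) - 18460) = sqrt(51514/15 - 18460) = sqrt(-225386/15) = I*sqrt(3380790)/15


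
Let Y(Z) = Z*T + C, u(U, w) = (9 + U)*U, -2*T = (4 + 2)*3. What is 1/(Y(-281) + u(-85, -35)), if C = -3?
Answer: 1/8986 ≈ 0.00011128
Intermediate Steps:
T = -9 (T = -(4 + 2)*3/2 = -3*3 = -1/2*18 = -9)
u(U, w) = U*(9 + U)
Y(Z) = -3 - 9*Z (Y(Z) = Z*(-9) - 3 = -9*Z - 3 = -3 - 9*Z)
1/(Y(-281) + u(-85, -35)) = 1/((-3 - 9*(-281)) - 85*(9 - 85)) = 1/((-3 + 2529) - 85*(-76)) = 1/(2526 + 6460) = 1/8986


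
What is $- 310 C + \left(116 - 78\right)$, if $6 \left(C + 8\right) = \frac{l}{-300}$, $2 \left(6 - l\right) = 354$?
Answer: $\frac{49771}{20} \approx 2488.6$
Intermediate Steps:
$l = -171$ ($l = 6 - 177 = -171$)
$C = - \frac{1581}{200}$ ($C = -8 + \frac{\left(-171\right) \frac{1}{-300}}{6} = -8 + \frac{\left(-171\right) \left(- \frac{1}{300}\right)}{6} = -8 + \frac{1}{6} \cdot \frac{57}{100} = -8 + \frac{19}{200} = - \frac{1581}{200} \approx -7.905$)
$- 310 C + \left(116 - 78\right) = \left(-310\right) \left(- \frac{1581}{200}\right) + \left(116 - 78\right) = \frac{49011}{20} + \left(116 - 78\right) = \frac{49011}{20} + 38 = \frac{49771}{20}$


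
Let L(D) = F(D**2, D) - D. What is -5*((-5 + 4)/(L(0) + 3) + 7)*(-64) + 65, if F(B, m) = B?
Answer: 6595/3 ≈ 2198.3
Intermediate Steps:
L(D) = D**2 - D
-5*((-5 + 4)/(L(0) + 3) + 7)*(-64) + 65 = -5*((-5 + 4)/(0*(-1 + 0) + 3) + 7)*(-64) + 65 = -5*(-1/(0*(-1) + 3) + 7)*(-64) + 65 = -5*(-1/(0 + 3) + 7)*(-64) + 65 = -5*(-1/3 + 7)*(-64) + 65 = -5*20/3*(-64) + 65 = -100/3*(-64) + 65 = 6400/3 + 65 = 6595/3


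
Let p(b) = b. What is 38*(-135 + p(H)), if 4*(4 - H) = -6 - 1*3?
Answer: -9785/2 ≈ -4892.5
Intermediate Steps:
H = 25/4 (H = 4 - (-6 - 1*3)/4 = 4 - (-6 - 3)/4 = 4 - ¼*(-9) = 4 + 9/4 = 25/4 ≈ 6.2500)
38*(-135 + p(H)) = 38*(-135 + 25/4) = 38*(-515/4) = -9785/2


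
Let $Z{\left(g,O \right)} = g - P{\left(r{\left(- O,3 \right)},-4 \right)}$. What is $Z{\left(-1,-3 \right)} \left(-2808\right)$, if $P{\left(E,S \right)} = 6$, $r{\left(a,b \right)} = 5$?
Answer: $19656$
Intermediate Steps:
$Z{\left(g,O \right)} = -6 + g$ ($Z{\left(g,O \right)} = g - 6 = -6 + g$)
$Z{\left(-1,-3 \right)} \left(-2808\right) = \left(-6 - 1\right) \left(-2808\right) = \left(-7\right) \left(-2808\right) = 19656$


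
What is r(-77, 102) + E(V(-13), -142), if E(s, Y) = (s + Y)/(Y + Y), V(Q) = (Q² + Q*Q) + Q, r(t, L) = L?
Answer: 28785/284 ≈ 101.36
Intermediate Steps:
V(Q) = Q + 2*Q² (V(Q) = (Q² + Q²) + Q = 2*Q² + Q = Q + 2*Q²)
E(s, Y) = (Y + s)/(2*Y) (E(s, Y) = (Y + s)/((2*Y)) = (Y + s)*(1/(2*Y)) = (Y + s)/(2*Y))
r(-77, 102) + E(V(-13), -142) = 102 + (½)*(-142 - 13*(1 + 2*(-13)))/(-142) = 102 + (½)*(-1/142)*(-142 - 13*(1 - 26)) = 102 + (½)*(-1/142)*(-142 - 13*(-25)) = 102 + (½)*(-1/142)*(-142 + 325) = 102 + (½)*(-1/142)*183 = 102 - 183/284 = 28785/284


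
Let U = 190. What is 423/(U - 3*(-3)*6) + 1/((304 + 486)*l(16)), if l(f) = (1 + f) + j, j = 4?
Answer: 3508907/2023980 ≈ 1.7337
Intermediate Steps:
l(f) = 5 + f (l(f) = (1 + f) + 4 = 5 + f)
423/(U - 3*(-3)*6) + 1/((304 + 486)*l(16)) = 423/(190 - 3*(-3)*6) + 1/((304 + 486)*(5 + 16)) = 423/(190 - (-9)*6) + 1/(790*21) = 423/(190 - 1*(-54)) + (1/790)*(1/21) = 423/(190 + 54) + 1/16590 = 423/244 + 1/16590 = 3508907/2023980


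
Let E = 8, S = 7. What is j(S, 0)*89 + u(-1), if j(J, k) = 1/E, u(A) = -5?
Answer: 49/8 ≈ 6.1250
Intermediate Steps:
j(J, k) = ⅛ (j(J, k) = 1/8 = ⅛)
j(S, 0)*89 + u(-1) = (⅛)*89 - 5 = 89/8 - 5 = 49/8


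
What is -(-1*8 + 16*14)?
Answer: -216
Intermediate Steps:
-(-1*8 + 16*14) = -(-8 + 224) = -1*216 = -216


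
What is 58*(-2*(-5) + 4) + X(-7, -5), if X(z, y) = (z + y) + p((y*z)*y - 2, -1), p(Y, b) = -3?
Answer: 797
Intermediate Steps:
X(z, y) = -3 + y + z (X(z, y) = (z + y) - 3 = (y + z) - 3 = -3 + y + z)
58*(-2*(-5) + 4) + X(-7, -5) = 58*(-2*(-5) + 4) + (-3 - 5 - 7) = 58*(10 + 4) - 15 = 58*14 - 15 = 812 - 15 = 797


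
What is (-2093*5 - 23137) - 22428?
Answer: -56030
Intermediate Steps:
(-2093*5 - 23137) - 22428 = (-10465 - 23137) - 22428 = -33602 - 22428 = -56030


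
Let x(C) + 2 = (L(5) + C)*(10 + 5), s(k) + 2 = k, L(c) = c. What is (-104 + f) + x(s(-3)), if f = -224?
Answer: -330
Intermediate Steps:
s(k) = -2 + k
x(C) = 73 + 15*C (x(C) = -2 + (5 + C)*(10 + 5) = -2 + (5 + C)*15 = -2 + (75 + 15*C) = 73 + 15*C)
(-104 + f) + x(s(-3)) = (-104 - 224) + (73 + 15*(-2 - 3)) = -328 + (73 + 15*(-5)) = -328 + (73 - 75) = -328 - 2 = -330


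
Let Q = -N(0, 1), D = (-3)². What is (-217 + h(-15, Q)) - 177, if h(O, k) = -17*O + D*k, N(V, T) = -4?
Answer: -103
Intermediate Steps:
D = 9
Q = 4 (Q = -1*(-4) = 4)
h(O, k) = -17*O + 9*k
(-217 + h(-15, Q)) - 177 = (-217 + (-17*(-15) + 9*4)) - 177 = (-217 + (255 + 36)) - 177 = (-217 + 291) - 177 = 74 - 177 = -103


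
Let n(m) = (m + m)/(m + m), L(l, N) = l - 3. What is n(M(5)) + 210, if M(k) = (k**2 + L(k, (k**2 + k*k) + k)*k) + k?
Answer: 211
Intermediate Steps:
L(l, N) = -3 + l
M(k) = k + k**2 + k*(-3 + k) (M(k) = (k**2 + (-3 + k)*k) + k = (k**2 + k*(-3 + k)) + k = k + k**2 + k*(-3 + k))
n(m) = 1 (n(m) = (2*m)/((2*m)) = (2*m)*(1/(2*m)) = 1)
n(M(5)) + 210 = 1 + 210 = 211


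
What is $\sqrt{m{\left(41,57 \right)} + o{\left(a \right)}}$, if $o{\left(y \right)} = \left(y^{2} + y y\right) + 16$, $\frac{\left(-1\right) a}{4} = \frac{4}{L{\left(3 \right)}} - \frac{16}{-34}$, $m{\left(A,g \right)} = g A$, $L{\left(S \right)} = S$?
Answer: $\frac{\sqrt{6391001}}{51} \approx 49.569$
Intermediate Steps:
$m{\left(A,g \right)} = A g$
$a = - \frac{368}{51}$ ($a = - 4 \left(\frac{4}{3} - \frac{16}{-34}\right) = - 4 \left(4 \cdot \frac{1}{3} - - \frac{8}{17}\right) = - 4 \left(\frac{4}{3} + \frac{8}{17}\right) = \left(-4\right) \frac{92}{51} = - \frac{368}{51} \approx -7.2157$)
$o{\left(y \right)} = 16 + 2 y^{2}$ ($o{\left(y \right)} = \left(y^{2} + y^{2}\right) + 16 = 2 y^{2} + 16 = 16 + 2 y^{2}$)
$\sqrt{m{\left(41,57 \right)} + o{\left(a \right)}} = \sqrt{41 \cdot 57 + \left(16 + 2 \left(- \frac{368}{51}\right)^{2}\right)} = \sqrt{2337 + \left(16 + 2 \cdot \frac{135424}{2601}\right)} = \sqrt{2337 + \left(16 + \frac{270848}{2601}\right)} = \sqrt{2337 + \frac{312464}{2601}} = \sqrt{\frac{6391001}{2601}} = \frac{\sqrt{6391001}}{51}$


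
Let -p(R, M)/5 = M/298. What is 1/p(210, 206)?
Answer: -149/515 ≈ -0.28932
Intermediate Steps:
p(R, M) = -5*M/298
1/p(210, 206) = 1/(-5/298*206) = 1/(-515/149) = -149/515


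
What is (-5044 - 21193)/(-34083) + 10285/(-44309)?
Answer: 811991578/1510183647 ≈ 0.53768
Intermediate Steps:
(-5044 - 21193)/(-34083) + 10285/(-44309) = -26237*(-1/34083) + 10285*(-1/44309) = 26237/34083 - 10285/44309 = 811991578/1510183647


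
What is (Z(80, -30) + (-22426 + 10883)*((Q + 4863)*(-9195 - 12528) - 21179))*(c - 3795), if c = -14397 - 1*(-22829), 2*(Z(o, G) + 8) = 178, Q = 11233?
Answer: 18716294155020614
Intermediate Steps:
Z(o, G) = 81 (Z(o, G) = -8 + (1/2)*178 = -8 + 89 = 81)
c = 8432 (c = -14397 + 22829 = 8432)
(Z(80, -30) + (-22426 + 10883)*((Q + 4863)*(-9195 - 12528) - 21179))*(c - 3795) = (81 + (-22426 + 10883)*((11233 + 4863)*(-9195 - 12528) - 21179))*(8432 - 3795) = (81 - 11543*(16096*(-21723) - 21179))*4637 = (81 - 11543*(-349653408 - 21179))*4637 = (81 - 11543*(-349674587))*4637 = (81 + 4036293757741)*4637 = 4036293757822*4637 = 18716294155020614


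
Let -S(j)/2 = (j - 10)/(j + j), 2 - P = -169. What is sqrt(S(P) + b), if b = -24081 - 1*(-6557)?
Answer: I*sqrt(56938535)/57 ≈ 132.38*I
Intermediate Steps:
P = 171 (P = 2 - 1*(-169) = 2 + 169 = 171)
S(j) = -(-10 + j)/j (S(j) = -2*(j - 10)/(j + j) = -2*(-10 + j)/(2*j) = -2*(-10 + j)*1/(2*j) = -(-10 + j)/j)
b = -17524 (b = -24081 + 6557 = -17524)
sqrt(S(P) + b) = sqrt((10 - 1*171)/171 - 17524) = sqrt((10 - 171)/171 - 17524) = sqrt((1/171)*(-161) - 17524) = sqrt(-161/171 - 17524) = sqrt(-2996765/171) = I*sqrt(56938535)/57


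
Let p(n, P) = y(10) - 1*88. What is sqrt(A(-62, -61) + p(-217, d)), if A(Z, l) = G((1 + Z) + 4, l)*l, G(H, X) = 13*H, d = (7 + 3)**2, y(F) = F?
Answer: 13*sqrt(267) ≈ 212.42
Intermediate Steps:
d = 100 (d = 10**2 = 100)
p(n, P) = -78 (p(n, P) = 10 - 1*88 = 10 - 88 = -78)
A(Z, l) = l*(65 + 13*Z) (A(Z, l) = (13*((1 + Z) + 4))*l = (13*(5 + Z))*l = (65 + 13*Z)*l = l*(65 + 13*Z))
sqrt(A(-62, -61) + p(-217, d)) = sqrt(13*(-61)*(5 - 62) - 78) = sqrt(13*(-61)*(-57) - 78) = sqrt(45201 - 78) = sqrt(45123) = 13*sqrt(267)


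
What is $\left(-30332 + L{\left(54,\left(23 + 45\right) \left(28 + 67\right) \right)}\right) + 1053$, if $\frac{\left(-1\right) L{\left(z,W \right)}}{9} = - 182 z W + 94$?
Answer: $571369795$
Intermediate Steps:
$L{\left(z,W \right)} = -846 + 1638 W z$ ($L{\left(z,W \right)} = - 9 \left(- 182 z W + 94\right) = - 9 \left(- 182 W z + 94\right) = - 9 \left(94 - 182 W z\right) = -846 + 1638 W z$)
$\left(-30332 + L{\left(54,\left(23 + 45\right) \left(28 + 67\right) \right)}\right) + 1053 = \left(-30332 - \left(846 - 1638 \left(23 + 45\right) \left(28 + 67\right) 54\right)\right) + 1053 = \left(-30332 - \left(846 - 1638 \cdot 68 \cdot 95 \cdot 54\right)\right) + 1053 = \left(-30332 - \left(846 - 571399920\right)\right) + 1053 = \left(-30332 + \left(-846 + 571399920\right)\right) + 1053 = \left(-30332 + 571399074\right) + 1053 = 571368742 + 1053 = 571369795$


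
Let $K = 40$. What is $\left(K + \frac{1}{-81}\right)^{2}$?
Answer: $\frac{10491121}{6561} \approx 1599.0$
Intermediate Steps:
$\left(K + \frac{1}{-81}\right)^{2} = \left(40 + \frac{1}{-81}\right)^{2} = \left(40 - \frac{1}{81}\right)^{2} = \left(\frac{3239}{81}\right)^{2} = \frac{10491121}{6561}$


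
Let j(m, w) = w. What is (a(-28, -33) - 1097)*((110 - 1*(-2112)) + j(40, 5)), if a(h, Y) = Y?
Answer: -2516510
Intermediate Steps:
(a(-28, -33) - 1097)*((110 - 1*(-2112)) + j(40, 5)) = (-33 - 1097)*((110 - 1*(-2112)) + 5) = -1130*((110 + 2112) + 5) = -1130*(2222 + 5) = -1130*2227 = -2516510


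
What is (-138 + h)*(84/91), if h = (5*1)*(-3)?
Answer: -1836/13 ≈ -141.23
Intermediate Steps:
h = -15 (h = 5*(-3) = -15)
(-138 + h)*(84/91) = (-138 - 15)*(84/91) = -12852/91 = -153*12/13 = -1836/13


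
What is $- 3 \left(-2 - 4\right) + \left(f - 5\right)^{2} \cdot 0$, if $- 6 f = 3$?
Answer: $18$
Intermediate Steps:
$f = - \frac{1}{2}$ ($f = \left(- \frac{1}{6}\right) 3 = - \frac{1}{2} \approx -0.5$)
$- 3 \left(-2 - 4\right) + \left(f - 5\right)^{2} \cdot 0 = - 3 \left(-2 - 4\right) + \left(- \frac{1}{2} - 5\right)^{2} \cdot 0 = \left(-3\right) \left(-6\right) + \left(- \frac{11}{2}\right)^{2} \cdot 0 = 18 + \frac{121}{4} \cdot 0 = 18 + 0 = 18$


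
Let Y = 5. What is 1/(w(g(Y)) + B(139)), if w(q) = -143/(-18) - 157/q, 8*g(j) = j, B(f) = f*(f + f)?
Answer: 90/3455887 ≈ 2.6043e-5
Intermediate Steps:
B(f) = 2*f² (B(f) = f*(2*f) = 2*f²)
g(j) = j/8
w(q) = 143/18 - 157/q (w(q) = -143*(-1/18) - 157/q = 143/18 - 157/q)
1/(w(g(Y)) + B(139)) = 1/((143/18 - 157/((⅛)*5)) + 2*139²) = 1/((143/18 - 157/5/8) + 2*19321) = 1/((143/18 - 157*8/5) + 38642) = 1/((143/18 - 1256/5) + 38642) = 1/(-21893/90 + 38642) = 1/(3455887/90) = 90/3455887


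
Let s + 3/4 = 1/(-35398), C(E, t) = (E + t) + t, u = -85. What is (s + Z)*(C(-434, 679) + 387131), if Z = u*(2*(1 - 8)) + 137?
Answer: 36435723009615/70796 ≈ 5.1466e+8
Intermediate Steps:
C(E, t) = E + 2*t
s = -53099/70796 (s = -¾ + 1/(-35398) = -¾ - 1/35398 = -53099/70796 ≈ -0.75003)
Z = 1327 (Z = -170*(1 - 8) + 137 = -170*(-7) + 137 = -85*(-14) + 137 = 1190 + 137 = 1327)
(s + Z)*(C(-434, 679) + 387131) = (-53099/70796 + 1327)*((-434 + 2*679) + 387131) = 93893193*((-434 + 1358) + 387131)/70796 = 93893193*(924 + 387131)/70796 = (93893193/70796)*388055 = 36435723009615/70796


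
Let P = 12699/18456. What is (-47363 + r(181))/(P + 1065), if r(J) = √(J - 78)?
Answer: -291377176/6556113 + 6152*√103/6556113 ≈ -44.434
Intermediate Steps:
P = 4233/6152 (P = 12699*(1/18456) = 4233/6152 ≈ 0.68807)
r(J) = √(-78 + J)
(-47363 + r(181))/(P + 1065) = (-47363 + √(-78 + 181))/(4233/6152 + 1065) = (-47363 + √103)/(6556113/6152) = (-47363 + √103)*(6152/6556113) = -291377176/6556113 + 6152*√103/6556113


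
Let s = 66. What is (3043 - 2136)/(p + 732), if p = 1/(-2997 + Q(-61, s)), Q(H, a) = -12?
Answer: 2729163/2202587 ≈ 1.2391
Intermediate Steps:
p = -1/3009 (p = 1/(-2997 - 12) = 1/(-3009) = -1/3009 ≈ -0.00033234)
(3043 - 2136)/(p + 732) = (3043 - 2136)/(-1/3009 + 732) = 907/(2202587/3009) = 907*(3009/2202587) = 2729163/2202587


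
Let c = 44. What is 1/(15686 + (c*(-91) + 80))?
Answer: 1/11762 ≈ 8.5020e-5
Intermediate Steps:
1/(15686 + (c*(-91) + 80)) = 1/(15686 + (44*(-91) + 80)) = 1/(15686 + (-4004 + 80)) = 1/(15686 - 3924) = 1/11762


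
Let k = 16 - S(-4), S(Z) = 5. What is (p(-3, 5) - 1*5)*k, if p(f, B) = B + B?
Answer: 55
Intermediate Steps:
p(f, B) = 2*B
k = 11 (k = 16 - 1*5 = 16 - 5 = 11)
(p(-3, 5) - 1*5)*k = (2*5 - 1*5)*11 = (10 - 5)*11 = 5*11 = 55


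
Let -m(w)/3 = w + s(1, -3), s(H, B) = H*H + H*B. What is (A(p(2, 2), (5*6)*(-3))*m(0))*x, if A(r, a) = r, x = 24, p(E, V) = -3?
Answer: -432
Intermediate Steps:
s(H, B) = H² + B*H
m(w) = 6 - 3*w (m(w) = -3*(w + 1*(-3 + 1)) = -3*(w + 1*(-2)) = -3*(w - 2) = -3*(-2 + w) = 6 - 3*w)
(A(p(2, 2), (5*6)*(-3))*m(0))*x = -3*(6 - 3*0)*24 = -3*(6 + 0)*24 = -3*6*24 = -18*24 = -432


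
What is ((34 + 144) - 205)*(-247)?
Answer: 6669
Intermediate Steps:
((34 + 144) - 205)*(-247) = (178 - 205)*(-247) = -27*(-247) = 6669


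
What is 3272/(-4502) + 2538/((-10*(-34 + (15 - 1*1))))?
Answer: 2692919/225100 ≈ 11.963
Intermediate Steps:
3272/(-4502) + 2538/((-10*(-34 + (15 - 1*1)))) = 3272*(-1/4502) + 2538/((-10*(-34 + (15 - 1)))) = -1636/2251 + 2538/((-10*(-34 + 14))) = -1636/2251 + 2538/((-10*(-20))) = -1636/2251 + 2538/200 = -1636/2251 + 2538*(1/200) = -1636/2251 + 1269/100 = 2692919/225100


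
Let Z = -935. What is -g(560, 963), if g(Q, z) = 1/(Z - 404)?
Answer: 1/1339 ≈ 0.00074683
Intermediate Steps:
g(Q, z) = -1/1339 (g(Q, z) = 1/(-935 - 404) = 1/(-1339) = -1/1339)
-g(560, 963) = -1*(-1/1339) = 1/1339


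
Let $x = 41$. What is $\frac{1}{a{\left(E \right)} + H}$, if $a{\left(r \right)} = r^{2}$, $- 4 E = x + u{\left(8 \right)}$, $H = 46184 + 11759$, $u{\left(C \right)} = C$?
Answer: $\frac{16}{929489} \approx 1.7214 \cdot 10^{-5}$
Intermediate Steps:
$H = 57943$
$E = - \frac{49}{4}$ ($E = - \frac{41 + 8}{4} = \left(- \frac{1}{4}\right) 49 = - \frac{49}{4} \approx -12.25$)
$\frac{1}{a{\left(E \right)} + H} = \frac{1}{\left(- \frac{49}{4}\right)^{2} + 57943} = \frac{1}{\frac{2401}{16} + 57943} = \frac{1}{\frac{929489}{16}} = \frac{16}{929489}$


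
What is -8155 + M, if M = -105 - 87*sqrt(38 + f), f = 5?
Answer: -8260 - 87*sqrt(43) ≈ -8830.5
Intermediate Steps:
M = -105 - 87*sqrt(43) (M = -105 - 87*sqrt(38 + 5) = -105 - 87*sqrt(43) ≈ -675.50)
-8155 + M = -8155 + (-105 - 87*sqrt(43)) = -8260 - 87*sqrt(43)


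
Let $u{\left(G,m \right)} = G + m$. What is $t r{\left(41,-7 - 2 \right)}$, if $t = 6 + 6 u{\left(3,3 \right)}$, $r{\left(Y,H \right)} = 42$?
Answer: $1764$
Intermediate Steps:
$t = 42$ ($t = 6 + 6 \left(3 + 3\right) = 6 + 6 \cdot 6 = 6 + 36 = 42$)
$t r{\left(41,-7 - 2 \right)} = 42 \cdot 42 = 1764$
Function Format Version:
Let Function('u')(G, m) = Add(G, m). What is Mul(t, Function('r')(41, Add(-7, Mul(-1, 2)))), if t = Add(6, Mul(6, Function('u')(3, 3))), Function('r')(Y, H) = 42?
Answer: 1764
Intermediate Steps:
t = 42 (t = Add(6, Mul(6, Add(3, 3))) = Add(6, Mul(6, 6)) = Add(6, 36) = 42)
Mul(t, Function('r')(41, Add(-7, Mul(-1, 2)))) = Mul(42, 42) = 1764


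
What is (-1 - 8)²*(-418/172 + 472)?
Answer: 3271023/86 ≈ 38035.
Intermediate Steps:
(-1 - 8)²*(-418/172 + 472) = (-9)²*(-418*1/172 + 472) = 81*(-209/86 + 472) = 81*(40383/86) = 3271023/86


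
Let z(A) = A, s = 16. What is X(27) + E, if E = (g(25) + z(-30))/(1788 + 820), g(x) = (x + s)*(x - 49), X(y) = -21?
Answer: -27891/1304 ≈ -21.389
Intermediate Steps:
g(x) = (-49 + x)*(16 + x) (g(x) = (x + 16)*(x - 49) = (16 + x)*(-49 + x) = (-49 + x)*(16 + x))
E = -507/1304 (E = ((-784 + 25**2 - 33*25) - 30)/(1788 + 820) = ((-784 + 625 - 825) - 30)/2608 = (-984 - 30)*(1/2608) = -1014*1/2608 = -507/1304 ≈ -0.38880)
X(27) + E = -21 - 507/1304 = -27891/1304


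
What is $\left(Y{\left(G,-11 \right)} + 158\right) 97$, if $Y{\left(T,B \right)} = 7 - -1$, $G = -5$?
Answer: $16102$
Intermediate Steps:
$Y{\left(T,B \right)} = 8$ ($Y{\left(T,B \right)} = 7 + 1 = 8$)
$\left(Y{\left(G,-11 \right)} + 158\right) 97 = \left(8 + 158\right) 97 = 166 \cdot 97 = 16102$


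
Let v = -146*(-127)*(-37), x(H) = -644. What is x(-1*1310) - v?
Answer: 685410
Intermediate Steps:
v = -686054 (v = 18542*(-37) = -686054)
x(-1*1310) - v = -644 - 1*(-686054) = -644 + 686054 = 685410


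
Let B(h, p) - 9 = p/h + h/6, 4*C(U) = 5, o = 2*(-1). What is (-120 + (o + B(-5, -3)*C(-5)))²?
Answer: 7102225/576 ≈ 12330.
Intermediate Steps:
o = -2
C(U) = 5/4 (C(U) = (¼)*5 = 5/4)
B(h, p) = 9 + h/6 + p/h (B(h, p) = 9 + (p/h + h/6) = 9 + (h/6 + p/h) = 9 + h/6 + p/h)
(-120 + (o + B(-5, -3)*C(-5)))² = (-120 + (-2 + (9 + (⅙)*(-5) - 3/(-5))*(5/4)))² = (-120 + (-2 + (9 - ⅚ - 3*(-⅕))*(5/4)))² = (-120 + (-2 + (9 - ⅚ + ⅗)*(5/4)))² = (-120 + (-2 + (263/30)*(5/4)))² = (-120 + (-2 + 263/24))² = (-120 + 215/24)² = (-2665/24)² = 7102225/576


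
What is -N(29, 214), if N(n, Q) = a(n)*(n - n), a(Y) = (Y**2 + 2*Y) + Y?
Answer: 0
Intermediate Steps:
a(Y) = Y**2 + 3*Y
N(n, Q) = 0 (N(n, Q) = (n*(3 + n))*(n - n) = (n*(3 + n))*0 = 0)
-N(29, 214) = -1*0 = 0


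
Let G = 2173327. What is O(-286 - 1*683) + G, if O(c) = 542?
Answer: 2173869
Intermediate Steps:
O(-286 - 1*683) + G = 542 + 2173327 = 2173869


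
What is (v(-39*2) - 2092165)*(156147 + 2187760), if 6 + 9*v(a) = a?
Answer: -14711586195361/3 ≈ -4.9039e+12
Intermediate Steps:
v(a) = -2/3 + a/9
(v(-39*2) - 2092165)*(156147 + 2187760) = ((-2/3 + (-39*2)/9) - 2092165)*(156147 + 2187760) = ((-2/3 + (1/9)*(-78)) - 2092165)*2343907 = ((-2/3 - 26/3) - 2092165)*2343907 = (-28/3 - 2092165)*2343907 = -6276523/3*2343907 = -14711586195361/3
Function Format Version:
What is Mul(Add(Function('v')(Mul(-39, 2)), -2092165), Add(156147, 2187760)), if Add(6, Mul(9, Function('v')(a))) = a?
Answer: Rational(-14711586195361, 3) ≈ -4.9039e+12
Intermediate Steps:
Function('v')(a) = Add(Rational(-2, 3), Mul(Rational(1, 9), a))
Mul(Add(Function('v')(Mul(-39, 2)), -2092165), Add(156147, 2187760)) = Mul(Add(Add(Rational(-2, 3), Mul(Rational(1, 9), Mul(-39, 2))), -2092165), Add(156147, 2187760)) = Mul(Add(Add(Rational(-2, 3), Mul(Rational(1, 9), -78)), -2092165), 2343907) = Mul(Add(Add(Rational(-2, 3), Rational(-26, 3)), -2092165), 2343907) = Mul(Add(Rational(-28, 3), -2092165), 2343907) = Mul(Rational(-6276523, 3), 2343907) = Rational(-14711586195361, 3)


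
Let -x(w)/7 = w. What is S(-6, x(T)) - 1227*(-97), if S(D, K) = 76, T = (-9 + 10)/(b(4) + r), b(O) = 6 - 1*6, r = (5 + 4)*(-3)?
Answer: 119095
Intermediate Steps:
r = -27 (r = 9*(-3) = -27)
b(O) = 0 (b(O) = 6 - 6 = 0)
T = -1/27 (T = (-9 + 10)/(0 - 27) = 1/(-27) = 1*(-1/27) = -1/27 ≈ -0.037037)
x(w) = -7*w
S(-6, x(T)) - 1227*(-97) = 76 - 1227*(-97) = 76 - 1*(-119019) = 76 + 119019 = 119095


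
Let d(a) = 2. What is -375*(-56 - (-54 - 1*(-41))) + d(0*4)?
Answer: 16127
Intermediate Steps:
-375*(-56 - (-54 - 1*(-41))) + d(0*4) = -375*(-56 - (-54 - 1*(-41))) + 2 = -375*(-56 - (-54 + 41)) + 2 = -375*(-56 - 1*(-13)) + 2 = -375*(-56 + 13) + 2 = -375*(-43) + 2 = 16125 + 2 = 16127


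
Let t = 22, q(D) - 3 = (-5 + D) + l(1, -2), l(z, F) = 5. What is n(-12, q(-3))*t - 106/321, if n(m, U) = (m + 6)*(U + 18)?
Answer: -762802/321 ≈ -2376.3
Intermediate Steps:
q(D) = 3 + D (q(D) = 3 + ((-5 + D) + 5) = 3 + D)
n(m, U) = (6 + m)*(18 + U)
n(-12, q(-3))*t - 106/321 = (108 + 6*(3 - 3) + 18*(-12) + (3 - 3)*(-12))*22 - 106/321 = (108 + 6*0 - 216 + 0*(-12))*22 - 106*1/321 = (108 + 0 - 216 + 0)*22 - 106/321 = -108*22 - 106/321 = -2376 - 106/321 = -762802/321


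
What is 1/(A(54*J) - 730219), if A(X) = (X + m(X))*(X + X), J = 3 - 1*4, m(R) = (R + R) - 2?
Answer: -1/712507 ≈ -1.4035e-6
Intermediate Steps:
m(R) = -2 + 2*R (m(R) = 2*R - 2 = -2 + 2*R)
J = -1 (J = 3 - 4 = -1)
A(X) = 2*X*(-2 + 3*X) (A(X) = (X + (-2 + 2*X))*(X + X) = (-2 + 3*X)*(2*X) = 2*X*(-2 + 3*X))
1/(A(54*J) - 730219) = 1/(2*(54*(-1))*(-2 + 3*(54*(-1))) - 730219) = 1/(2*(-54)*(-2 + 3*(-54)) - 730219) = 1/(2*(-54)*(-2 - 162) - 730219) = 1/(2*(-54)*(-164) - 730219) = 1/(17712 - 730219) = 1/(-712507) = -1/712507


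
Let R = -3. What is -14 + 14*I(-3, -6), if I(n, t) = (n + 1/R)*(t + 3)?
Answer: 126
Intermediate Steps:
I(n, t) = (3 + t)*(-1/3 + n) (I(n, t) = (n + 1/(-3))*(t + 3) = (n - 1/3)*(3 + t) = (-1/3 + n)*(3 + t) = (3 + t)*(-1/3 + n))
-14 + 14*I(-3, -6) = -14 + 14*(-1 - 1/3*(-6) - 3*(3 - 6)) = -14 + 14*(-1 + 2 - 3*(-3)) = -14 + 14*(-1 + 2 + 9) = -14 + 14*10 = -14 + 140 = 126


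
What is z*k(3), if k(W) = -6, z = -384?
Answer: 2304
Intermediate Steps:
z*k(3) = -384*(-6) = 2304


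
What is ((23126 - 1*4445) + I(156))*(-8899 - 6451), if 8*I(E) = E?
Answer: -287052675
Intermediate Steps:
I(E) = E/8
((23126 - 1*4445) + I(156))*(-8899 - 6451) = ((23126 - 1*4445) + (⅛)*156)*(-8899 - 6451) = ((23126 - 4445) + 39/2)*(-15350) = (18681 + 39/2)*(-15350) = (37401/2)*(-15350) = -287052675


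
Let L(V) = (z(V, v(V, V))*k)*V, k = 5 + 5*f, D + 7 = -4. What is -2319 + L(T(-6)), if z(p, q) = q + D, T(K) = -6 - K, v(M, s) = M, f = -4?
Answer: -2319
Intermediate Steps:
D = -11 (D = -7 - 4 = -11)
k = -15 (k = 5 + 5*(-4) = 5 - 20 = -15)
z(p, q) = -11 + q (z(p, q) = q - 11 = -11 + q)
L(V) = V*(165 - 15*V) (L(V) = ((-11 + V)*(-15))*V = (165 - 15*V)*V = V*(165 - 15*V))
-2319 + L(T(-6)) = -2319 + 15*(-6 - 1*(-6))*(11 - (-6 - 1*(-6))) = -2319 + 15*(-6 + 6)*(11 - (-6 + 6)) = -2319 + 15*0*(11 - 1*0) = -2319 + 15*0*(11 + 0) = -2319 + 15*0*11 = -2319 + 0 = -2319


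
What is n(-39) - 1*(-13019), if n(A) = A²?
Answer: 14540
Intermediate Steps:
n(-39) - 1*(-13019) = (-39)² - 1*(-13019) = 1521 + 13019 = 14540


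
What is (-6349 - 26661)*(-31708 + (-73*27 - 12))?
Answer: 1112139910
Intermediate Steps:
(-6349 - 26661)*(-31708 + (-73*27 - 12)) = -33010*(-31708 + (-1971 - 12)) = -33010*(-31708 - 1983) = -33010*(-33691) = 1112139910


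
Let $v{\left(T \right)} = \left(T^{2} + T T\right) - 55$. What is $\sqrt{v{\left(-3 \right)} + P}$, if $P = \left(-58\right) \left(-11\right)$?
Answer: $\sqrt{601} \approx 24.515$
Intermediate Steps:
$v{\left(T \right)} = -55 + 2 T^{2}$ ($v{\left(T \right)} = \left(T^{2} + T^{2}\right) - 55 = 2 T^{2} - 55 = -55 + 2 T^{2}$)
$P = 638$
$\sqrt{v{\left(-3 \right)} + P} = \sqrt{\left(-55 + 2 \left(-3\right)^{2}\right) + 638} = \sqrt{\left(-55 + 2 \cdot 9\right) + 638} = \sqrt{\left(-55 + 18\right) + 638} = \sqrt{-37 + 638} = \sqrt{601}$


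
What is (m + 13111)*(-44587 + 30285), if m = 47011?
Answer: -859864844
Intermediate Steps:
(m + 13111)*(-44587 + 30285) = (47011 + 13111)*(-44587 + 30285) = 60122*(-14302) = -859864844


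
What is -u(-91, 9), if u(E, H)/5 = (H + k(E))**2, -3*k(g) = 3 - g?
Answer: -22445/9 ≈ -2493.9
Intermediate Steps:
k(g) = -1 + g/3 (k(g) = -(3 - g)/3 = -1 + g/3)
u(E, H) = 5*(-1 + H + E/3)**2 (u(E, H) = 5*(H + (-1 + E/3))**2 = 5*(-1 + H + E/3)**2)
-u(-91, 9) = -5*(-3 - 91 + 3*9)**2/9 = -5*(-3 - 91 + 27)**2/9 = -5*(-67)**2/9 = -5*4489/9 = -1*22445/9 = -22445/9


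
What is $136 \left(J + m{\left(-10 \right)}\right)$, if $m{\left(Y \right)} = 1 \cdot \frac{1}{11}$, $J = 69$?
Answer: $\frac{103360}{11} \approx 9396.4$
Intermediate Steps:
$m{\left(Y \right)} = \frac{1}{11}$ ($m{\left(Y \right)} = 1 \cdot \frac{1}{11} = \frac{1}{11}$)
$136 \left(J + m{\left(-10 \right)}\right) = 136 \left(69 + \frac{1}{11}\right) = 136 \cdot \frac{760}{11} = \frac{103360}{11}$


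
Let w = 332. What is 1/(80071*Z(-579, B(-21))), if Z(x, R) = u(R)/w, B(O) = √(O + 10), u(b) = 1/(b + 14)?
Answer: 4648/80071 + 332*I*√11/80071 ≈ 0.058048 + 0.013752*I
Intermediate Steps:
u(b) = 1/(14 + b)
B(O) = √(10 + O)
Z(x, R) = 1/(332*(14 + R)) (Z(x, R) = 1/((14 + R)*332) = (1/332)/(14 + R) = 1/(332*(14 + R)))
1/(80071*Z(-579, B(-21))) = 1/(80071*((1/(332*(14 + √(10 - 21)))))) = 1/(80071*((1/(332*(14 + √(-11)))))) = 1/(80071*((1/(332*(14 + I*√11))))) = (4648 + 332*I*√11)/80071 = 4648/80071 + 332*I*√11/80071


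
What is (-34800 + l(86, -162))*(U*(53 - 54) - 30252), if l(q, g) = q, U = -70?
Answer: 1047737948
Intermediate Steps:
(-34800 + l(86, -162))*(U*(53 - 54) - 30252) = (-34800 + 86)*(-70*(53 - 54) - 30252) = -34714*(-70*(-1) - 30252) = -34714*(70 - 30252) = -34714*(-30182) = 1047737948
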